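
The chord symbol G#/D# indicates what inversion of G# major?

second inversion

G#/D# means G# major with D# in the bass. D# is the fifth of G# major (G#–B#–D#), so this is second inversion.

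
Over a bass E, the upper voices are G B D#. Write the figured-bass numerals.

7

The notes E, G, B, D# stack in thirds as E–G–B–D# — an E minor-major seventh chord. The bass E is the root, so this is root position: figured 7.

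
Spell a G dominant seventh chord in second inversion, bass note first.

The chord tones are G–B–D–F. With the fifth (D) lowest for second inversion: D, F, G, B.

D, F, G, B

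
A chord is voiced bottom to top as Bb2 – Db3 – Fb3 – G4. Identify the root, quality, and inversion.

G diminished seventh, first inversion

The pitch classes Bb, Db, Fb, G arrange in thirds as G–Bb–Db–Fb: a G diminished seventh chord.
With the third (Bb) in the bass, the chord is in first inversion (figured bass 6/5).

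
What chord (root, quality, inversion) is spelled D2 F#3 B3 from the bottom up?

B minor, first inversion

The distinct note names are D, F#, B. Stacked in thirds they read B–D–F#, which is a minor triad on B.
With the third (D) in the bass, the chord is in first inversion (figured bass 6).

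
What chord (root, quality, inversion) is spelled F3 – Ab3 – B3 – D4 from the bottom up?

B diminished seventh, second inversion

The pitch classes F, Ab, B, D arrange in thirds as B–D–F–Ab: a B diminished seventh chord.
With the fifth (F) in the bass, the chord is in second inversion (figured bass 4/3).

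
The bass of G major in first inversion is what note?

G major is G–B–D. First inversion places the third in the bass: B.

B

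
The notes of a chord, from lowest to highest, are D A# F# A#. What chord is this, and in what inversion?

D augmented, root position

Reducing to letter names: D, A#, F#. These stack in thirds as D–F#–A# — a D augmented triad.
With the root (D) in the bass, the chord is in root position (figured bass 5/3).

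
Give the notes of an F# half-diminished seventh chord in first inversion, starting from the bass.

F# half-diminished seventh is F#–A–C–E. First inversion puts the third (A) in the bass, with the remaining tones above: A, C, E, F#.

A, C, E, F#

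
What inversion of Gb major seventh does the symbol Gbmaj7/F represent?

third inversion

Gbmaj7/F means Gb major seventh with F in the bass. F is the seventh of Gb major seventh (Gb–Bb–Db–F), so this is third inversion.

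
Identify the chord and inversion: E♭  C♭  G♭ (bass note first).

The distinct note names are Eb, Cb, Gb. Stacked in thirds they read Cb–Eb–Gb, which is a major triad on Cb.
With the third (Eb) in the bass, the chord is in first inversion (figured bass 6).

Cb major, first inversion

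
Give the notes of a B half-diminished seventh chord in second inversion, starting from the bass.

F, A, B, D

The chord tones are B–D–F–A. With the fifth (F) lowest for second inversion: F, A, B, D.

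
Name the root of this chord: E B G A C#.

The distinct letter names are E, B, G, A, C#. Arranged as a stack of thirds they read A–C#–E–G–B, so A is the root (an A dominant ninth chord).

A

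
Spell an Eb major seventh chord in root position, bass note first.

Eb, G, Bb, D

Spelling Eb major seventh: Eb–G–Bb–D. In root position the root is bass, giving Eb, G, Bb, D from the bottom.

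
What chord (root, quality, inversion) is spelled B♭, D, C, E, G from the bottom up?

The pitch classes Bb, D, C, E, G arrange in thirds as C–E–G–Bb–D: a C dominant ninth chord.
The lowest note is Bb, the seventh of the chord, so this is third inversion.

C dominant ninth, third inversion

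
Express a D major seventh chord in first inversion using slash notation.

First inversion of D major seventh has the third (F#) in the bass. As a slash chord: Dmaj7/F#.

Dmaj7/F#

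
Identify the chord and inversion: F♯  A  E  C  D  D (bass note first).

D dominant ninth, first inversion

The distinct note names are F#, A, E, C, D. Stacked in thirds they read D–F#–A–C–E, which is a dominant ninth chord on D.
With the third (F#) in the bass, the chord is in first inversion.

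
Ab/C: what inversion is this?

first inversion

Ab/C means Ab major with C in the bass. C is the third of Ab major (Ab–C–Eb), so this is first inversion.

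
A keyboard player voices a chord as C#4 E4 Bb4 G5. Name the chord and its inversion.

The distinct note names are C#, E, Bb, G. Stacked in thirds they read C#–E–G–Bb, which is a diminished seventh chord on C#.
C# is the root of C# diminished seventh; root in the bass means root position (figured bass 7).

C# diminished seventh, root position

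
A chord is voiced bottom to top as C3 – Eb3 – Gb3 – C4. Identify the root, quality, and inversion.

The distinct note names are C, Eb, Gb. Stacked in thirds they read C–Eb–Gb, which is a diminished triad on C.
C is the root of C diminished; root in the bass means root position (figured bass 5/3).

C diminished, root position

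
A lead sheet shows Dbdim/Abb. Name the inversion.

second inversion

Dbdim/Abb means Db diminished with Abb in the bass. Abb is the fifth of Db diminished (Db–Fb–Abb), so this is second inversion.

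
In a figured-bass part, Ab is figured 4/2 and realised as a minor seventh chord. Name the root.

The figures 4/2 mean the seventh of the chord is in the bass. If Ab is the seventh of a minor seventh chord, the root is Bb (chord tones Bb–Db–F–Ab).

Bb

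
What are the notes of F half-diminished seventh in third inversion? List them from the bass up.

Eb, F, Ab, Cb

The chord tones are F–Ab–Cb–Eb. With the seventh (Eb) lowest for third inversion: Eb, F, Ab, Cb.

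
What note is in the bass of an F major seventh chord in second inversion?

C

F major seventh is F–A–C–E. Second inversion places the fifth in the bass: C.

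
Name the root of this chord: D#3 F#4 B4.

D#, F#, B are the tones of a B major triad (B–D#–F#), making B the root.

B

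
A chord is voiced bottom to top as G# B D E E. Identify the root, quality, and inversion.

The pitch classes G#, B, D, E arrange in thirds as E–G#–B–D: an E dominant seventh chord.
G# is the third of E dominant seventh; third in the bass means first inversion (figured bass 6/5).

E dominant seventh, first inversion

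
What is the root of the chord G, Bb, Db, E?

Reordering G, Bb, Db, E into stacked thirds gives E–G–Bb–Db; the bottom of that stack, E, is the root.

E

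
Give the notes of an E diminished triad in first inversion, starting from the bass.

Spelling E diminished: E–G–Bb. In first inversion the third is bass, giving G, Bb, E from the bottom.

G, Bb, E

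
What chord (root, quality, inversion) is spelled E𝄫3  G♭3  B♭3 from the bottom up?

Ebb augmented, root position

The distinct note names are Ebb, Gb, Bb. Stacked in thirds they read Ebb–Gb–Bb, which is an augmented triad on Ebb.
Ebb is the root of Ebb augmented; root in the bass means root position (figured bass 5/3).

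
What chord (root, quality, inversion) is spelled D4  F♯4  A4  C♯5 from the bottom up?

The distinct note names are D, F#, A, C#. Stacked in thirds they read D–F#–A–C#, which is a major seventh chord on D.
With the root (D) in the bass, the chord is in root position (figured bass 7).

D major seventh, root position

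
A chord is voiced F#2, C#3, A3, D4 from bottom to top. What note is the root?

F#, C#, A, D are the tones of a D major seventh chord (D–F#–A–C#), making D the root.

D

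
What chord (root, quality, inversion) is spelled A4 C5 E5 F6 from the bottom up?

Reducing to letter names: A, C, E, F. These stack in thirds as F–A–C–E — an F major seventh chord.
The lowest note is A, the third of the chord, so this is first inversion (figured bass 6/5).

F major seventh, first inversion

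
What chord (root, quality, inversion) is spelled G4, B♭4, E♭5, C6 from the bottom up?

C minor seventh, second inversion

The pitch classes G, Bb, Eb, C arrange in thirds as C–Eb–G–Bb: a C minor seventh chord.
G is the fifth of C minor seventh; fifth in the bass means second inversion (figured bass 4/3).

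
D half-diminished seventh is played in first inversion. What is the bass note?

F

The third of D half-diminished seventh (D–F–Ab–C) is F; that is the bass in first inversion.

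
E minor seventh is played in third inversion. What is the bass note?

D

In third inversion the seventh is lowest. For E minor seventh (E–G–B–D) that is D.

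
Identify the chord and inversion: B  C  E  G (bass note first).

C major seventh, third inversion

The distinct note names are B, C, E, G. Stacked in thirds they read C–E–G–B, which is a major seventh chord on C.
With the seventh (B) in the bass, the chord is in third inversion (figured bass 4/2).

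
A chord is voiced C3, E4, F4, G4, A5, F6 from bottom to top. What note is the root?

F

Reordering C, E, F, G, A into stacked thirds gives F–A–C–E–G; the bottom of that stack, F, is the root.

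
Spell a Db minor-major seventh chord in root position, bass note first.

The chord tones are Db–Fb–Ab–C. With the root (Db) lowest for root position: Db, Fb, Ab, C.

Db, Fb, Ab, C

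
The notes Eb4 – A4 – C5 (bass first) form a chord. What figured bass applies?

6/4

The notes Eb, A, C stack in thirds as A–C–Eb — an A diminished triad. The bass Eb is the fifth, so this is second inversion: figured 6/4.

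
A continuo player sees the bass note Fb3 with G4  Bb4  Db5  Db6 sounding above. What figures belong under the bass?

4/2

The notes Fb, G, Bb, Db stack in thirds as G–Bb–Db–Fb — a G diminished seventh chord. The bass Fb is the seventh, so this is third inversion: figured 4/2.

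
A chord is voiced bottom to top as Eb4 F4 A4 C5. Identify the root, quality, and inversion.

The pitch classes Eb, F, A, C arrange in thirds as F–A–C–Eb: an F dominant seventh chord.
With the seventh (Eb) in the bass, the chord is in third inversion (figured bass 4/2).

F dominant seventh, third inversion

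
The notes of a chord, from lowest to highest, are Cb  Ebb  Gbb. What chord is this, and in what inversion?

Cb diminished, root position

The pitch classes Cb, Ebb, Gbb arrange in thirds as Cb–Ebb–Gbb: a Cb diminished triad.
Cb is the root of Cb diminished; root in the bass means root position (figured bass 5/3).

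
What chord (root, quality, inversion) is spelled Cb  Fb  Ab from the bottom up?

Fb major, second inversion

The distinct note names are Cb, Fb, Ab. Stacked in thirds they read Fb–Ab–Cb, which is a major triad on Fb.
The lowest note is Cb, the fifth of the chord, so this is second inversion (figured bass 6/4).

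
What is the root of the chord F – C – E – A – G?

Reordering F, C, E, A, G into stacked thirds gives F–A–C–E–G; the bottom of that stack, F, is the root.

F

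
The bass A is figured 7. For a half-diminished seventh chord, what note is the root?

A

The figures 7 mean the root of the chord is in the bass. If A is the root of a half-diminished seventh chord, the root is A (chord tones A–C–Eb–G).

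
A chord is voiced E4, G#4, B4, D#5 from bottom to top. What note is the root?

Reordering E, G#, B, D# into stacked thirds gives E–G#–B–D#; the bottom of that stack, E, is the root.

E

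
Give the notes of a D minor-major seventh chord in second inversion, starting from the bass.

Spelling D minor-major seventh: D–F–A–C#. In second inversion the fifth is bass, giving A, C#, D, F from the bottom.

A, C#, D, F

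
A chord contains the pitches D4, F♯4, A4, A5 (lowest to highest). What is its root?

D, F#, A are the tones of a D major triad (D–F#–A), making D the root.

D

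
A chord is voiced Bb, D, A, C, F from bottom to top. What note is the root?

Bb, D, A, C, F are the tones of a Bb major ninth chord (Bb–D–F–A–C), making Bb the root.

Bb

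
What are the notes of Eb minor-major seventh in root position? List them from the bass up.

Spelling Eb minor-major seventh: Eb–Gb–Bb–D. In root position the root is bass, giving Eb, Gb, Bb, D from the bottom.

Eb, Gb, Bb, D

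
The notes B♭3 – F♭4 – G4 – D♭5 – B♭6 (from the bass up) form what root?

Reordering Bb, Fb, G, Db into stacked thirds gives G–Bb–Db–Fb; the bottom of that stack, G, is the root.

G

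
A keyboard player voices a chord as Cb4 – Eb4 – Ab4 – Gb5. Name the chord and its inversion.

Ab minor seventh, first inversion

The distinct note names are Cb, Eb, Ab, Gb. Stacked in thirds they read Ab–Cb–Eb–Gb, which is a minor seventh chord on Ab.
Cb is the third of Ab minor seventh; third in the bass means first inversion (figured bass 6/5).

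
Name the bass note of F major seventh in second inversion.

C

In second inversion the fifth is lowest. For F major seventh (F–A–C–E) that is C.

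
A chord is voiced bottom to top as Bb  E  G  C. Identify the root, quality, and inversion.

The distinct note names are Bb, E, G, C. Stacked in thirds they read C–E–G–Bb, which is a dominant seventh chord on C.
Bb is the seventh of C dominant seventh; seventh in the bass means third inversion (figured bass 4/2).

C dominant seventh, third inversion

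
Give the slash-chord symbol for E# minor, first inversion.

First inversion of E# minor has the third (G#) in the bass. As a slash chord: E#m/G#.

E#m/G#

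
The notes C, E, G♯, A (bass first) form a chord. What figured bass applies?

6/5

The notes C, E, G#, A stack in thirds as A–C–E–G# — an A minor-major seventh chord. The bass C is the third, so this is first inversion: figured 6/5.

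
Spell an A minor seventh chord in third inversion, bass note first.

The chord tones are A–C–E–G. With the seventh (G) lowest for third inversion: G, A, C, E.

G, A, C, E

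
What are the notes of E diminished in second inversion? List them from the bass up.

E diminished is E–G–Bb. Second inversion puts the fifth (Bb) in the bass, with the remaining tones above: Bb, E, G.

Bb, E, G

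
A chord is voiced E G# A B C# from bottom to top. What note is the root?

A

Reordering E, G#, A, B, C# into stacked thirds gives A–C#–E–G#–B; the bottom of that stack, A, is the root.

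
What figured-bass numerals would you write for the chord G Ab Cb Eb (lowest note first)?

The notes G, Ab, Cb, Eb stack in thirds as Ab–Cb–Eb–G — an Ab minor-major seventh chord. The bass G is the seventh, so this is third inversion: figured 4/2.

4/2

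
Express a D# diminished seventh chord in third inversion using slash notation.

D#dim7/C

Third inversion of D# diminished seventh has the seventh (C) in the bass. As a slash chord: D#dim7/C.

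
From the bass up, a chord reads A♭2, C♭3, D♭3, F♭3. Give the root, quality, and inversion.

Db minor seventh, second inversion

The distinct note names are Ab, Cb, Db, Fb. Stacked in thirds they read Db–Fb–Ab–Cb, which is a minor seventh chord on Db.
The lowest note is Ab, the fifth of the chord, so this is second inversion (figured bass 4/3).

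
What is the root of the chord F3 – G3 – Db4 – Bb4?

Reordering F, G, Db, Bb into stacked thirds gives G–Bb–Db–F; the bottom of that stack, G, is the root.

G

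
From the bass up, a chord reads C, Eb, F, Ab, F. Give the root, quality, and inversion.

Reducing to letter names: C, Eb, F, Ab. These stack in thirds as F–Ab–C–Eb — an F minor seventh chord.
With the fifth (C) in the bass, the chord is in second inversion (figured bass 4/3).

F minor seventh, second inversion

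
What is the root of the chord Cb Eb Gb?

Cb

Cb, Eb, Gb are the tones of a Cb major triad (Cb–Eb–Gb), making Cb the root.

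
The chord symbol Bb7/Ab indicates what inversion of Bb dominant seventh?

Bb7/Ab means Bb dominant seventh with Ab in the bass. Ab is the seventh of Bb dominant seventh (Bb–D–F–Ab), so this is third inversion.

third inversion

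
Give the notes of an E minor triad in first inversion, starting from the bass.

G, B, E

Spelling E minor: E–G–B. In first inversion the third is bass, giving G, B, E from the bottom.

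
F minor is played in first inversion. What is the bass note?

F minor is F–Ab–C. First inversion places the third in the bass: Ab.

Ab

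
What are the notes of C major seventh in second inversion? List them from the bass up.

G, B, C, E

C major seventh is C–E–G–B. Second inversion puts the fifth (G) in the bass, with the remaining tones above: G, B, C, E.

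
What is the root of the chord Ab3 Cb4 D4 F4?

The distinct letter names are Ab, Cb, D, F. Arranged as a stack of thirds they read D–F–Ab–Cb, so D is the root (a D diminished seventh chord).

D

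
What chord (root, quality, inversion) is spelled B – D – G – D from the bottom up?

The distinct note names are B, D, G. Stacked in thirds they read G–B–D, which is a major triad on G.
With the third (B) in the bass, the chord is in first inversion (figured bass 6).

G major, first inversion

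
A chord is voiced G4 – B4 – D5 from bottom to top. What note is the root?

G

G, B, D are the tones of a G major triad (G–B–D), making G the root.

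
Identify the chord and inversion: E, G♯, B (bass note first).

E major, root position

Reducing to letter names: E, G#, B. These stack in thirds as E–G#–B — an E major triad.
With the root (E) in the bass, the chord is in root position (figured bass 5/3).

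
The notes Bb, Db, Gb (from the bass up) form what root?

Bb, Db, Gb are the tones of a Gb major triad (Gb–Bb–Db), making Gb the root.

Gb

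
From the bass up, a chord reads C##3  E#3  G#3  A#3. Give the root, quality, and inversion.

A# dominant seventh, first inversion

The distinct note names are C##, E#, G#, A#. Stacked in thirds they read A#–C##–E#–G#, which is a dominant seventh chord on A#.
With the third (C##) in the bass, the chord is in first inversion (figured bass 6/5).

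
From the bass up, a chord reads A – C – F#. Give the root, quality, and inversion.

F# diminished, first inversion

Reducing to letter names: A, C, F#. These stack in thirds as F#–A–C — an F# diminished triad.
The lowest note is A, the third of the chord, so this is first inversion (figured bass 6).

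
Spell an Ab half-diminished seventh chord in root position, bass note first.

Ab, Cb, Ebb, Gb

The chord tones are Ab–Cb–Ebb–Gb. With the root (Ab) lowest for root position: Ab, Cb, Ebb, Gb.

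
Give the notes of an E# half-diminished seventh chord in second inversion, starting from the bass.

E# half-diminished seventh is E#–G#–B–D#. Second inversion puts the fifth (B) in the bass, with the remaining tones above: B, D#, E#, G#.

B, D#, E#, G#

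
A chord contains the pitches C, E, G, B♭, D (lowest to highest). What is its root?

C, E, G, Bb, D are the tones of a C dominant ninth chord (C–E–G–Bb–D), making C the root.

C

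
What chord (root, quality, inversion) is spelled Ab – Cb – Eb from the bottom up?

Ab minor, root position

Reducing to letter names: Ab, Cb, Eb. These stack in thirds as Ab–Cb–Eb — an Ab minor triad.
Ab is the root of Ab minor; root in the bass means root position (figured bass 5/3).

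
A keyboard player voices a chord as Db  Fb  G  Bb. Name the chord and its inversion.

G diminished seventh, second inversion

The pitch classes Db, Fb, G, Bb arrange in thirds as G–Bb–Db–Fb: a G diminished seventh chord.
With the fifth (Db) in the bass, the chord is in second inversion (figured bass 4/3).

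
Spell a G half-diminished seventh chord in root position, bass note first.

G, Bb, Db, F

Spelling G half-diminished seventh: G–Bb–Db–F. In root position the root is bass, giving G, Bb, Db, F from the bottom.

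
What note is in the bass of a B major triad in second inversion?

F#

The fifth of B major (B–D#–F#) is F#; that is the bass in second inversion.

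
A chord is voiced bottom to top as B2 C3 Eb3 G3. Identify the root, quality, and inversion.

The distinct note names are B, C, Eb, G. Stacked in thirds they read C–Eb–G–B, which is a minor-major seventh chord on C.
The lowest note is B, the seventh of the chord, so this is third inversion (figured bass 4/2).

C minor-major seventh, third inversion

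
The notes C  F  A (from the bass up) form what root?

C, F, A are the tones of an F major triad (F–A–C), making F the root.

F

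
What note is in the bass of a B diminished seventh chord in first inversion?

D

In first inversion the third is lowest. For B diminished seventh (B–D–F–Ab) that is D.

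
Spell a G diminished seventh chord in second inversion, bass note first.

Spelling G diminished seventh: G–Bb–Db–Fb. In second inversion the fifth is bass, giving Db, Fb, G, Bb from the bottom.

Db, Fb, G, Bb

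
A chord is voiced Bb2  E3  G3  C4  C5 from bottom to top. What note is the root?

C

Bb, E, G, C are the tones of a C dominant seventh chord (C–E–G–Bb), making C the root.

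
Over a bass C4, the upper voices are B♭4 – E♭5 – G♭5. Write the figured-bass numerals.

The notes C, Bb, Eb, Gb stack in thirds as C–Eb–Gb–Bb — a C half-diminished seventh chord. The bass C is the root, so this is root position: figured 7.

7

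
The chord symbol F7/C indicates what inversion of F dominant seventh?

F7/C means F dominant seventh with C in the bass. C is the fifth of F dominant seventh (F–A–C–Eb), so this is second inversion.

second inversion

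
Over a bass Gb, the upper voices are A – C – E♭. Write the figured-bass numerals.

4/2

The notes Gb, A, C, Eb stack in thirds as A–C–Eb–Gb — an A diminished seventh chord. The bass Gb is the seventh, so this is third inversion: figured 4/2.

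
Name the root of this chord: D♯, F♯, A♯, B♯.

Reordering D#, F#, A#, B# into stacked thirds gives B#–D#–F#–A#; the bottom of that stack, B#, is the root.

B#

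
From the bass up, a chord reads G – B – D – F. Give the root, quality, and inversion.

G dominant seventh, root position

The distinct note names are G, B, D, F. Stacked in thirds they read G–B–D–F, which is a dominant seventh chord on G.
The lowest note is G, the root of the chord, so this is root position (figured bass 7).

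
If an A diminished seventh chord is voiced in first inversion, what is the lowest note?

C

A diminished seventh is A–C–Eb–Gb. First inversion places the third in the bass: C.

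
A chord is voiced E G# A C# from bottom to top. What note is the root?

A

Reordering E, G#, A, C# into stacked thirds gives A–C#–E–G#; the bottom of that stack, A, is the root.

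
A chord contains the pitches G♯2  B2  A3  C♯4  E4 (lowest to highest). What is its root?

A

Reordering G#, B, A, C#, E into stacked thirds gives A–C#–E–G#–B; the bottom of that stack, A, is the root.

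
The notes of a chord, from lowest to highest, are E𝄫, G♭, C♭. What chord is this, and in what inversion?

Reducing to letter names: Ebb, Gb, Cb. These stack in thirds as Cb–Ebb–Gb — a Cb minor triad.
With the third (Ebb) in the bass, the chord is in first inversion (figured bass 6).

Cb minor, first inversion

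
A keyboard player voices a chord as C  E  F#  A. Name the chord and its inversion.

The pitch classes C, E, F#, A arrange in thirds as F#–A–C–E: an F# half-diminished seventh chord.
With the fifth (C) in the bass, the chord is in second inversion (figured bass 4/3).

F# half-diminished seventh, second inversion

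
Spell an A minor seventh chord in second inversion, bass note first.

The chord tones are A–C–E–G. With the fifth (E) lowest for second inversion: E, G, A, C.

E, G, A, C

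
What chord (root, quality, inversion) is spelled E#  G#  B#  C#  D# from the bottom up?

C# major ninth, first inversion

The pitch classes E#, G#, B#, C#, D# arrange in thirds as C#–E#–G#–B#–D#: a C# major ninth chord.
The lowest note is E#, the third of the chord, so this is first inversion.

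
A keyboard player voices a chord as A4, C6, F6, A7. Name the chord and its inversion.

F major, first inversion

The distinct note names are A, C, F. Stacked in thirds they read F–A–C, which is a major triad on F.
With the third (A) in the bass, the chord is in first inversion (figured bass 6).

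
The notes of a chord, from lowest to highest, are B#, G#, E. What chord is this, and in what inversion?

E augmented, second inversion

The pitch classes B#, G#, E arrange in thirds as E–G#–B#: an E augmented triad.
With the fifth (B#) in the bass, the chord is in second inversion (figured bass 6/4).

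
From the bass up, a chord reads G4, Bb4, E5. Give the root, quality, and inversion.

Reducing to letter names: G, Bb, E. These stack in thirds as E–G–Bb — an E diminished triad.
With the third (G) in the bass, the chord is in first inversion (figured bass 6).

E diminished, first inversion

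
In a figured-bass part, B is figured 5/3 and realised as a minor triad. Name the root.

B

The figures 5/3 mean the root of the chord is in the bass. If B is the root of a minor triad, the root is B (chord tones B–D–F#).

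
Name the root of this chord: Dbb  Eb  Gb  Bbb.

Dbb, Eb, Gb, Bbb are the tones of an Eb diminished seventh chord (Eb–Gb–Bbb–Dbb), making Eb the root.

Eb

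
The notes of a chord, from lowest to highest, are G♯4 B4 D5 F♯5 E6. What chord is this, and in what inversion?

The pitch classes G#, B, D, F#, E arrange in thirds as E–G#–B–D–F#: an E dominant ninth chord.
G# is the third of E dominant ninth; third in the bass means first inversion.

E dominant ninth, first inversion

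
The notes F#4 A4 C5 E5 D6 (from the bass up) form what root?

F#, A, C, E, D are the tones of a D dominant ninth chord (D–F#–A–C–E), making D the root.

D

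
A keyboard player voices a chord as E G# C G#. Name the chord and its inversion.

The distinct note names are E, G#, C. Stacked in thirds they read C–E–G#, which is an augmented triad on C.
The lowest note is E, the third of the chord, so this is first inversion (figured bass 6).

C augmented, first inversion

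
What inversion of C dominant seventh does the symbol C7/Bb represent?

third inversion

C7/Bb means C dominant seventh with Bb in the bass. Bb is the seventh of C dominant seventh (C–E–G–Bb), so this is third inversion.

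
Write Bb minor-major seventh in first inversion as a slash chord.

First inversion of Bb minor-major seventh has the third (Db) in the bass. As a slash chord: Bbm(maj7)/Db.

Bbm(maj7)/Db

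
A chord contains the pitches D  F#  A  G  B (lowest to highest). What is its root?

D, F#, A, G, B are the tones of a G major ninth chord (G–B–D–F#–A), making G the root.

G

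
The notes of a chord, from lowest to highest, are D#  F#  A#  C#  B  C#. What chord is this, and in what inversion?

The pitch classes D#, F#, A#, C#, B arrange in thirds as B–D#–F#–A#–C#: a B major ninth chord.
D# is the third of B major ninth; third in the bass means first inversion.

B major ninth, first inversion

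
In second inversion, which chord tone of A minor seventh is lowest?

E

A minor seventh is A–C–E–G. Second inversion places the fifth in the bass: E.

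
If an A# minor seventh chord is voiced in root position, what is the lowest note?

The root of A# minor seventh (A#–C#–E#–G#) is A#; that is the bass in root position.

A#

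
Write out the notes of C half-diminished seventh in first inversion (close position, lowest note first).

C half-diminished seventh is C–Eb–Gb–Bb. First inversion puts the third (Eb) in the bass, with the remaining tones above: Eb, Gb, Bb, C.

Eb, Gb, Bb, C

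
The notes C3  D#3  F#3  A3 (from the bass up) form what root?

D#

Reordering C, D#, F#, A into stacked thirds gives D#–F#–A–C; the bottom of that stack, D#, is the root.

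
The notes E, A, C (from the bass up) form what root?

A

Reordering E, A, C into stacked thirds gives A–C–E; the bottom of that stack, A, is the root.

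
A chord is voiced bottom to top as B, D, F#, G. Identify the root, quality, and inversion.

The pitch classes B, D, F#, G arrange in thirds as G–B–D–F#: a G major seventh chord.
The lowest note is B, the third of the chord, so this is first inversion (figured bass 6/5).

G major seventh, first inversion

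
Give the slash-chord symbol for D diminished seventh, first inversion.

Ddim7/F

First inversion of D diminished seventh has the third (F) in the bass. As a slash chord: Ddim7/F.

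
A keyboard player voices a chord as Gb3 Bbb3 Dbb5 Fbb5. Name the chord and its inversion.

The distinct note names are Gb, Bbb, Dbb, Fbb. Stacked in thirds they read Gb–Bbb–Dbb–Fbb, which is a diminished seventh chord on Gb.
Gb is the root of Gb diminished seventh; root in the bass means root position (figured bass 7).

Gb diminished seventh, root position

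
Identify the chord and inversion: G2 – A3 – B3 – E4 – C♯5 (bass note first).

A dominant ninth, third inversion

Reducing to letter names: G, A, B, E, C#. These stack in thirds as A–C#–E–G–B — an A dominant ninth chord.
The lowest note is G, the seventh of the chord, so this is third inversion.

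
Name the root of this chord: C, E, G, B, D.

C

Reordering C, E, G, B, D into stacked thirds gives C–E–G–B–D; the bottom of that stack, C, is the root.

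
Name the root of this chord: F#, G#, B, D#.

G#

F#, G#, B, D# are the tones of a G# minor seventh chord (G#–B–D#–F#), making G# the root.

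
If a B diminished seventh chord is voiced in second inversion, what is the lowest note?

F

The fifth of B diminished seventh (B–D–F–Ab) is F; that is the bass in second inversion.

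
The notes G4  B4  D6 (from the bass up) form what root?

G, B, D are the tones of a G major triad (G–B–D), making G the root.

G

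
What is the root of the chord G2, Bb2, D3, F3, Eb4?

G, Bb, D, F, Eb are the tones of an Eb major ninth chord (Eb–G–Bb–D–F), making Eb the root.

Eb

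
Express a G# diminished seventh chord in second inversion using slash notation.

Second inversion of G# diminished seventh has the fifth (D) in the bass. As a slash chord: G#dim7/D.

G#dim7/D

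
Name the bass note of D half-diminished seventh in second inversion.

In second inversion the fifth is lowest. For D half-diminished seventh (D–F–Ab–C) that is Ab.

Ab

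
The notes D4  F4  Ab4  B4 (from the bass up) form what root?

The distinct letter names are D, F, Ab, B. Arranged as a stack of thirds they read B–D–F–Ab, so B is the root (a B diminished seventh chord).

B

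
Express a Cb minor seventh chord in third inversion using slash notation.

Cbm7/Bbb

Third inversion of Cb minor seventh has the seventh (Bbb) in the bass. As a slash chord: Cbm7/Bbb.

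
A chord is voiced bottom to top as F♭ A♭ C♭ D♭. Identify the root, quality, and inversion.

Db minor seventh, first inversion

The pitch classes Fb, Ab, Cb, Db arrange in thirds as Db–Fb–Ab–Cb: a Db minor seventh chord.
The lowest note is Fb, the third of the chord, so this is first inversion (figured bass 6/5).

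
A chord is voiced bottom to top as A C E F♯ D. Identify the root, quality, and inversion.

D dominant ninth, second inversion

The distinct note names are A, C, E, F#, D. Stacked in thirds they read D–F#–A–C–E, which is a dominant ninth chord on D.
A is the fifth of D dominant ninth; fifth in the bass means second inversion.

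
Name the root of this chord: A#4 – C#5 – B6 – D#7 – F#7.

The distinct letter names are A#, C#, B, D#, F#. Arranged as a stack of thirds they read B–D#–F#–A#–C#, so B is the root (a B major ninth chord).

B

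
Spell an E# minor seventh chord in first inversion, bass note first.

G#, B#, D#, E#

Spelling E# minor seventh: E#–G#–B#–D#. In first inversion the third is bass, giving G#, B#, D#, E# from the bottom.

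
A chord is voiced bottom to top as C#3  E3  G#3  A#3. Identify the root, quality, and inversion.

The distinct note names are C#, E, G#, A#. Stacked in thirds they read A#–C#–E–G#, which is a half-diminished seventh chord on A#.
The lowest note is C#, the third of the chord, so this is first inversion (figured bass 6/5).

A# half-diminished seventh, first inversion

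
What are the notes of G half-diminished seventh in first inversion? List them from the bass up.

Bb, Db, F, G

Spelling G half-diminished seventh: G–Bb–Db–F. In first inversion the third is bass, giving Bb, Db, F, G from the bottom.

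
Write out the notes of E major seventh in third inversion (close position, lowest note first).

D#, E, G#, B

Spelling E major seventh: E–G#–B–D#. In third inversion the seventh is bass, giving D#, E, G#, B from the bottom.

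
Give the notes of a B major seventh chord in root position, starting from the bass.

B, D#, F#, A#

Spelling B major seventh: B–D#–F#–A#. In root position the root is bass, giving B, D#, F#, A# from the bottom.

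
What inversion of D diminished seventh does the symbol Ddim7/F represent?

Ddim7/F means D diminished seventh with F in the bass. F is the third of D diminished seventh (D–F–Ab–Cb), so this is first inversion.

first inversion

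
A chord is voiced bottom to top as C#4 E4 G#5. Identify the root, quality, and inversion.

The distinct note names are C#, E, G#. Stacked in thirds they read C#–E–G#, which is a minor triad on C#.
The lowest note is C#, the root of the chord, so this is root position (figured bass 5/3).

C# minor, root position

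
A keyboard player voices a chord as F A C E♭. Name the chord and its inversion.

F dominant seventh, root position

The pitch classes F, A, C, Eb arrange in thirds as F–A–C–Eb: an F dominant seventh chord.
F is the root of F dominant seventh; root in the bass means root position (figured bass 7).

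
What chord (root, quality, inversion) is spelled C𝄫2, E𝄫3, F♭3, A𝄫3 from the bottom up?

The distinct note names are Cbb, Ebb, Fb, Abb. Stacked in thirds they read Fb–Abb–Cbb–Ebb, which is a half-diminished seventh chord on Fb.
With the fifth (Cbb) in the bass, the chord is in second inversion (figured bass 4/3).

Fb half-diminished seventh, second inversion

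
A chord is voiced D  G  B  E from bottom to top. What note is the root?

E

The distinct letter names are D, G, B, E. Arranged as a stack of thirds they read E–G–B–D, so E is the root (an E minor seventh chord).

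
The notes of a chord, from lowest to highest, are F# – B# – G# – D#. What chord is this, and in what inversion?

G# dominant seventh, third inversion

Reducing to letter names: F#, B#, G#, D#. These stack in thirds as G#–B#–D#–F# — a G# dominant seventh chord.
With the seventh (F#) in the bass, the chord is in third inversion (figured bass 4/2).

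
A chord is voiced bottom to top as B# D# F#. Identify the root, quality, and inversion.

The pitch classes B#, D#, F# arrange in thirds as B#–D#–F#: a B# diminished triad.
The lowest note is B#, the root of the chord, so this is root position (figured bass 5/3).

B# diminished, root position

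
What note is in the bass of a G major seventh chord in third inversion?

G major seventh is G–B–D–F#. Third inversion places the seventh in the bass: F#.

F#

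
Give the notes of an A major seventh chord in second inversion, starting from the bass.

E, G#, A, C#

A major seventh is A–C#–E–G#. Second inversion puts the fifth (E) in the bass, with the remaining tones above: E, G#, A, C#.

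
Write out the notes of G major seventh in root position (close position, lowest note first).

G, B, D, F#

The chord tones are G–B–D–F#. With the root (G) lowest for root position: G, B, D, F#.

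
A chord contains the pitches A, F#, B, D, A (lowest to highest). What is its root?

B

The distinct letter names are A, F#, B, D. Arranged as a stack of thirds they read B–D–F#–A, so B is the root (a B minor seventh chord).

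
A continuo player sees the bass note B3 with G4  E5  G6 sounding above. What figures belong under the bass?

The notes B, G, E stack in thirds as E–G–B — an E minor triad. The bass B is the fifth, so this is second inversion: figured 6/4.

6/4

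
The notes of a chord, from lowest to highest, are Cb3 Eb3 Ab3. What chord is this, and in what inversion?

Reducing to letter names: Cb, Eb, Ab. These stack in thirds as Ab–Cb–Eb — an Ab minor triad.
With the third (Cb) in the bass, the chord is in first inversion (figured bass 6).

Ab minor, first inversion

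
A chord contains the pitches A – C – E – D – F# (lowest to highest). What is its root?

D

The distinct letter names are A, C, E, D, F#. Arranged as a stack of thirds they read D–F#–A–C–E, so D is the root (a D dominant ninth chord).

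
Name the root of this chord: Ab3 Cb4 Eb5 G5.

Ab

Ab, Cb, Eb, G are the tones of an Ab minor-major seventh chord (Ab–Cb–Eb–G), making Ab the root.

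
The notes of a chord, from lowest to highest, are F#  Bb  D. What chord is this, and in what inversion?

Reducing to letter names: F#, Bb, D. These stack in thirds as Bb–D–F# — a Bb augmented triad.
The lowest note is F#, the fifth of the chord, so this is second inversion (figured bass 6/4).

Bb augmented, second inversion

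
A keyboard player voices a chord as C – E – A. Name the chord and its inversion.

A minor, first inversion

Reducing to letter names: C, E, A. These stack in thirds as A–C–E — an A minor triad.
With the third (C) in the bass, the chord is in first inversion (figured bass 6).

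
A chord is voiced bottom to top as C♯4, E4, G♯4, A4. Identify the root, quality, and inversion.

A major seventh, first inversion

Reducing to letter names: C#, E, G#, A. These stack in thirds as A–C#–E–G# — an A major seventh chord.
C# is the third of A major seventh; third in the bass means first inversion (figured bass 6/5).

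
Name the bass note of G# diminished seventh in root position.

In root position the root is lowest. For G# diminished seventh (G#–B–D–F) that is G#.

G#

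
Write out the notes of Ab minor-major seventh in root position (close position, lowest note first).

Ab minor-major seventh is Ab–Cb–Eb–G. Root position puts the root (Ab) in the bass, with the remaining tones above: Ab, Cb, Eb, G.

Ab, Cb, Eb, G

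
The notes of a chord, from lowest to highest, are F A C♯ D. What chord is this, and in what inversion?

Reducing to letter names: F, A, C#, D. These stack in thirds as D–F–A–C# — a D minor-major seventh chord.
The lowest note is F, the third of the chord, so this is first inversion (figured bass 6/5).

D minor-major seventh, first inversion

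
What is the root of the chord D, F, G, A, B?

Reordering D, F, G, A, B into stacked thirds gives G–B–D–F–A; the bottom of that stack, G, is the root.

G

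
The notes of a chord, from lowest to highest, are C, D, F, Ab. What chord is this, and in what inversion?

Reducing to letter names: C, D, F, Ab. These stack in thirds as D–F–Ab–C — a D half-diminished seventh chord.
C is the seventh of D half-diminished seventh; seventh in the bass means third inversion (figured bass 4/2).

D half-diminished seventh, third inversion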